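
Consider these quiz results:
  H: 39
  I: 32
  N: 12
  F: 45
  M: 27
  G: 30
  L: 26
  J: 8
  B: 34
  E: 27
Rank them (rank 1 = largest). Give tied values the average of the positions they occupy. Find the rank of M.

Sorted (descending): 45, 39, 34, 32, 30, 27, 27, 26, 12, 8
The 2 values of 27 occupy positions 6–7 → average rank (6+7)/2 = 6.5.
M has value 27 → rank 6.5.

6.5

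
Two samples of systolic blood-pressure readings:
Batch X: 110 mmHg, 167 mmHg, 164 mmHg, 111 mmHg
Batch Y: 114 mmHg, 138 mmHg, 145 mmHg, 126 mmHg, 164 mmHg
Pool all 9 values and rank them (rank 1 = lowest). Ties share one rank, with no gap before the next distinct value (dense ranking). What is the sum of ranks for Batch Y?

Sorted (ascending): 110, 111, 114, 126, 138, 145, 164, 164, 167
The 2 values of 164 share dense rank 7.
Remaining distinct values take the next consecutive integers.
Batch Y values → pooled ranks: 114→3, 138→5, 145→6, 126→4, 164→7
Rank sum = 3 + 5 + 6 + 4 + 7 = 25

25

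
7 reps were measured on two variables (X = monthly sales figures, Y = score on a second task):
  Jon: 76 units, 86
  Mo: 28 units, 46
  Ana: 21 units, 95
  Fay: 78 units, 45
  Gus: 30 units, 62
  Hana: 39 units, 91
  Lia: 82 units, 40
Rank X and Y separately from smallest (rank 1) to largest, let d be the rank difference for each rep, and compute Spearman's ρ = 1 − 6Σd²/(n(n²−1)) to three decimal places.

Ranks of variable 1: 5, 2, 1, 6, 3, 4, 7
Ranks of variable 2: 5, 3, 7, 2, 4, 6, 1
d = r₁ − r₂: 0, -1, -6, 4, -1, -2, 6
d²: 0, 1, 36, 16, 1, 4, 36; Σd² = 94
ρ = 1 − 6·94/(7·48) = 1 − 564/336 = -0.679

-0.679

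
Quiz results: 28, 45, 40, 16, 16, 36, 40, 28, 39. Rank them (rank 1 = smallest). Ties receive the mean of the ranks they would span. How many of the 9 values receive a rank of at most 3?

Sorted (ascending): 16, 16, 28, 28, 36, 39, 40, 40, 45
The 2 values of 16 occupy positions 1–2 → average rank (1+2)/2 = 1.5.
The 2 values of 28 occupy positions 3–4 → average rank (3+4)/2 = 3.5.
The 2 values of 40 occupy positions 7–8 → average rank (7+8)/2 = 7.5.
Ranks ≤ 3: {1.5, 1.5} → 2 values.

2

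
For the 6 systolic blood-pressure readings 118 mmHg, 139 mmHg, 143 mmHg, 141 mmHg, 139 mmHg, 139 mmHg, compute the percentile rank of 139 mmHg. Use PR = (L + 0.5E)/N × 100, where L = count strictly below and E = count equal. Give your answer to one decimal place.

41.7

N = 6.
Strictly below 139: 1. Equal to 139: 3.
PR = (1 + 0.5·3)/6 × 100 = 41.7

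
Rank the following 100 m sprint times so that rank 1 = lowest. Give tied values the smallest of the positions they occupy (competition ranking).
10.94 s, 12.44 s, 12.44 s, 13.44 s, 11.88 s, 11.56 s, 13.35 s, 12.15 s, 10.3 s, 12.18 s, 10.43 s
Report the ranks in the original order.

3, 8, 8, 11, 5, 4, 10, 6, 1, 7, 2

Sorted (ascending): 10.3, 10.43, 10.94, 11.56, 11.88, 12.15, 12.18, 12.44, 12.44, 13.35, 13.44
The 2 values of 12.44 occupy positions 8–9 → each gets rank 8.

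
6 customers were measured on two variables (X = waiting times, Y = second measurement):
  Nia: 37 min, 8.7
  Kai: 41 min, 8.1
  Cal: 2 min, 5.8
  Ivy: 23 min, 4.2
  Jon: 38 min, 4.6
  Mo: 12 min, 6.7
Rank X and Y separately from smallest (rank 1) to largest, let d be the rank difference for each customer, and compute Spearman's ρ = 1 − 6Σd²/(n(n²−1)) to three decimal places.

0.257

Ranks of variable 1: 4, 6, 1, 3, 5, 2
Ranks of variable 2: 6, 5, 3, 1, 2, 4
d = r₁ − r₂: -2, 1, -2, 2, 3, -2
d²: 4, 1, 4, 4, 9, 4; Σd² = 26
ρ = 1 − 6·26/(6·35) = 1 − 156/210 = 0.257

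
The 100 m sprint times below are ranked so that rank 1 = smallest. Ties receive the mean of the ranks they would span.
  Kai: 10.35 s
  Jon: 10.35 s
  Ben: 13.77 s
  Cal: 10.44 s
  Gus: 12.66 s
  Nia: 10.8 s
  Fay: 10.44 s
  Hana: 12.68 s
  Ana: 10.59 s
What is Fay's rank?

Sorted (ascending): 10.35, 10.35, 10.44, 10.44, 10.59, 10.8, 12.66, 12.68, 13.77
The 2 values of 10.35 occupy positions 1–2 → average rank (1+2)/2 = 1.5.
The 2 values of 10.44 occupy positions 3–4 → average rank (3+4)/2 = 3.5.
Fay has value 10.44 s → rank 3.5.

3.5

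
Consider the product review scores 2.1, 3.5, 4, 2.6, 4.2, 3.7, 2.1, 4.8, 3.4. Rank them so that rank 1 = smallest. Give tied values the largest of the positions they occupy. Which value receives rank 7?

4

Sorted (ascending): 2.1, 2.1, 2.6, 3.4, 3.5, 3.7, 4, 4.2, 4.8
The 2 values of 2.1 occupy positions 1–2 → each gets rank 2.
Rank 7 → value 4.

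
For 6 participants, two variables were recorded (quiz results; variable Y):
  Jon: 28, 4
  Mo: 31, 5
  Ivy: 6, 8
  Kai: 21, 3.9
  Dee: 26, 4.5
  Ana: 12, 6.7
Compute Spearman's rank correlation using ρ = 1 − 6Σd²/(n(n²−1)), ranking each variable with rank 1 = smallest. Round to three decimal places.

Ranks of variable 1: 5, 6, 1, 3, 4, 2
Ranks of variable 2: 2, 4, 6, 1, 3, 5
d = r₁ − r₂: 3, 2, -5, 2, 1, -3
d²: 9, 4, 25, 4, 1, 9; Σd² = 52
ρ = 1 − 6·52/(6·35) = 1 − 312/210 = -0.486

-0.486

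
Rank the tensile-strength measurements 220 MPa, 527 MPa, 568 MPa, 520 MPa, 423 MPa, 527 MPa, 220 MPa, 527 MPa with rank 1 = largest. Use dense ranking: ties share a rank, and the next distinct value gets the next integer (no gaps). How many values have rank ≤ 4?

Sorted (descending): 568, 527, 527, 527, 520, 423, 220, 220
The 3 values of 527 share dense rank 2.
The 2 values of 220 share dense rank 5.
Remaining distinct values take the next consecutive integers.
Ranks ≤ 4: {1, 2, 2, 2, 3, 4} → 6 values.

6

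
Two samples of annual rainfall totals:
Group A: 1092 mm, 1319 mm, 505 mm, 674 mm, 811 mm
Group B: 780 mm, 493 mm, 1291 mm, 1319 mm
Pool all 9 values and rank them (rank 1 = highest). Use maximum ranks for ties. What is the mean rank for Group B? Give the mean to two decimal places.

Sorted (descending): 1319, 1319, 1291, 1092, 811, 780, 674, 505, 493
The 2 values of 1319 occupy positions 1–2 → each gets rank 2.
Group B values → pooled ranks: 780→6, 493→9, 1291→3, 1319→2
Mean rank = (6 + 9 + 3 + 2) / 4 = 5.00

5.00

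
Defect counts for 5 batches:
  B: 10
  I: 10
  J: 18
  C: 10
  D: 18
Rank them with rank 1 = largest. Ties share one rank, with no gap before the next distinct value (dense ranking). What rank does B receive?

2

Sorted (descending): 18, 18, 10, 10, 10
The 2 values of 18 share dense rank 1.
The 3 values of 10 share dense rank 2.
B has value 10 → rank 2.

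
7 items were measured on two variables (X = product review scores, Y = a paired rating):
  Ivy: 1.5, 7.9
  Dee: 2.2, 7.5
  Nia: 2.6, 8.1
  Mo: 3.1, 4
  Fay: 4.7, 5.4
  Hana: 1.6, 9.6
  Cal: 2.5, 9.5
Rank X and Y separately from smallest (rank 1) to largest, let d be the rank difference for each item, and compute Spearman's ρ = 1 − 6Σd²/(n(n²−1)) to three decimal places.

Ranks of variable 1: 1, 3, 5, 6, 7, 2, 4
Ranks of variable 2: 4, 3, 5, 1, 2, 7, 6
d = r₁ − r₂: -3, 0, 0, 5, 5, -5, -2
d²: 9, 0, 0, 25, 25, 25, 4; Σd² = 88
ρ = 1 − 6·88/(7·48) = 1 − 528/336 = -0.571

-0.571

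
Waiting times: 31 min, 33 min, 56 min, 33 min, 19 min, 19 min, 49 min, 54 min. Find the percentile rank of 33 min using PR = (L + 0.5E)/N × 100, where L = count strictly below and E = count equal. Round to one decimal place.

N = 8.
Strictly below 33: 3. Equal to 33: 2.
PR = (3 + 0.5·2)/8 × 100 = 50.0

50.0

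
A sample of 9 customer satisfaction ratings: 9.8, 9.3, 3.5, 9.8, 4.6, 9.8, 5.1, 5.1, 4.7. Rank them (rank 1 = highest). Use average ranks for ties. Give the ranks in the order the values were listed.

Sorted (descending): 9.8, 9.8, 9.8, 9.3, 5.1, 5.1, 4.7, 4.6, 3.5
The 3 values of 9.8 occupy positions 1–3 → average rank 2.
The 2 values of 5.1 occupy positions 5–6 → average rank (5+6)/2 = 5.5.

2, 4, 9, 2, 8, 2, 5.5, 5.5, 7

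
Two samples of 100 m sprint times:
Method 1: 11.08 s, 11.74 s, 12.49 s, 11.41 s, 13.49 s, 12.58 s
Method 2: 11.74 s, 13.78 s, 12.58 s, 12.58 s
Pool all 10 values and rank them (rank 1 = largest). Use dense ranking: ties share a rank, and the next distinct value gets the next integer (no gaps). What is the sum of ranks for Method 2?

Sorted (descending): 13.78, 13.49, 12.58, 12.58, 12.58, 12.49, 11.74, 11.74, 11.41, 11.08
The 3 values of 12.58 share dense rank 3.
The 2 values of 11.74 share dense rank 5.
Remaining distinct values take the next consecutive integers.
Method 2 values → pooled ranks: 11.74→5, 13.78→1, 12.58→3, 12.58→3
Rank sum = 5 + 1 + 3 + 3 = 12

12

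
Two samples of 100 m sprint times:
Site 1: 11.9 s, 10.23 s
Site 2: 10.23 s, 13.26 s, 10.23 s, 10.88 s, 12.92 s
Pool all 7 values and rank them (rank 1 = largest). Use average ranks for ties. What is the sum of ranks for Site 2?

19

Sorted (descending): 13.26, 12.92, 11.9, 10.88, 10.23, 10.23, 10.23
The 3 values of 10.23 occupy positions 5–7 → average rank 6.
Site 2 values → pooled ranks: 10.23→6, 13.26→1, 10.23→6, 10.88→4, 12.92→2
Rank sum = 6 + 1 + 6 + 4 + 2 = 19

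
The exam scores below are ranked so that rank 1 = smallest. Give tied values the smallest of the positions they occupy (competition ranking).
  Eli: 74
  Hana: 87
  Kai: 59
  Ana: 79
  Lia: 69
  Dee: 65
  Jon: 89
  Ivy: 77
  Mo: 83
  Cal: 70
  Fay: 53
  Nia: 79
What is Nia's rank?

8

Sorted (ascending): 53, 59, 65, 69, 70, 74, 77, 79, 79, 83, 87, 89
The 2 values of 79 occupy positions 8–9 → each gets rank 8.
Nia has value 79 → rank 8.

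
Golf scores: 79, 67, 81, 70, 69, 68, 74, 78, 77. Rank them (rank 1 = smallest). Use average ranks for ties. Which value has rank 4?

70

Sorted (ascending): 67, 68, 69, 70, 74, 77, 78, 79, 81
No ties — each value takes its position as its rank.
Rank 4 → value 70.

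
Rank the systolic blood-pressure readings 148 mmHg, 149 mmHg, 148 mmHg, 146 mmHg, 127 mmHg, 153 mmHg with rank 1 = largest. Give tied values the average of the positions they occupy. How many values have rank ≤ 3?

Sorted (descending): 153, 149, 148, 148, 146, 127
The 2 values of 148 occupy positions 3–4 → average rank (3+4)/2 = 3.5.
Ranks ≤ 3: {1, 2} → 2 values.

2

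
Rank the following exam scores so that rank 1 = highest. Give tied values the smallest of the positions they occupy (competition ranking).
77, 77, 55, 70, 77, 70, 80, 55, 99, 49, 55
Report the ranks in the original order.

Sorted (descending): 99, 80, 77, 77, 77, 70, 70, 55, 55, 55, 49
The 3 values of 77 occupy positions 3–5 → each gets rank 3.
The 2 values of 70 occupy positions 6–7 → each gets rank 6.
The 3 values of 55 occupy positions 8–10 → each gets rank 8.

3, 3, 8, 6, 3, 6, 2, 8, 1, 11, 8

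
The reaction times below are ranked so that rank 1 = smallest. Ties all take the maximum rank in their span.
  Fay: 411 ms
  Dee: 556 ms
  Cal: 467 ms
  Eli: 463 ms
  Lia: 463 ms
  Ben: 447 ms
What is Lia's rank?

Sorted (ascending): 411, 447, 463, 463, 467, 556
The 2 values of 463 occupy positions 3–4 → each gets rank 4.
Lia has value 463 ms → rank 4.

4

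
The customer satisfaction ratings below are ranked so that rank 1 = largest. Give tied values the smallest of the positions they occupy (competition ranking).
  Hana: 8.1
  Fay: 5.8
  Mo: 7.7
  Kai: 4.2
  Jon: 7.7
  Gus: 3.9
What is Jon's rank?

Sorted (descending): 8.1, 7.7, 7.7, 5.8, 4.2, 3.9
The 2 values of 7.7 occupy positions 2–3 → each gets rank 2.
Jon has value 7.7 → rank 2.

2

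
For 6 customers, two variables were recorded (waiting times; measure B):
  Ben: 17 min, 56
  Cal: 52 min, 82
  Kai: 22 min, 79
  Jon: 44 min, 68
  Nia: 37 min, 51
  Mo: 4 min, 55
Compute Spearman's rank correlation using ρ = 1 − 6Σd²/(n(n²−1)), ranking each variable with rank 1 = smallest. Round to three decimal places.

Ranks of variable 1: 2, 6, 3, 5, 4, 1
Ranks of variable 2: 3, 6, 5, 4, 1, 2
d = r₁ − r₂: -1, 0, -2, 1, 3, -1
d²: 1, 0, 4, 1, 9, 1; Σd² = 16
ρ = 1 − 6·16/(6·35) = 1 − 96/210 = 0.543

0.543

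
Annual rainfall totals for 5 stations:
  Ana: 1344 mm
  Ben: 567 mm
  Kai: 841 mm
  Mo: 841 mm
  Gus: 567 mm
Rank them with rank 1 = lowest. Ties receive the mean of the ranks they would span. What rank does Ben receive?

Sorted (ascending): 567, 567, 841, 841, 1344
The 2 values of 567 occupy positions 1–2 → average rank (1+2)/2 = 1.5.
The 2 values of 841 occupy positions 3–4 → average rank (3+4)/2 = 3.5.
Ben has value 567 mm → rank 1.5.

1.5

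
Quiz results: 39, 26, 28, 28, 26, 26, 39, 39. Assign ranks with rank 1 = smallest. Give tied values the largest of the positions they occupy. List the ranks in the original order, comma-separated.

8, 3, 5, 5, 3, 3, 8, 8

Sorted (ascending): 26, 26, 26, 28, 28, 39, 39, 39
The 3 values of 26 occupy positions 1–3 → each gets rank 3.
The 2 values of 28 occupy positions 4–5 → each gets rank 5.
The 3 values of 39 occupy positions 6–8 → each gets rank 8.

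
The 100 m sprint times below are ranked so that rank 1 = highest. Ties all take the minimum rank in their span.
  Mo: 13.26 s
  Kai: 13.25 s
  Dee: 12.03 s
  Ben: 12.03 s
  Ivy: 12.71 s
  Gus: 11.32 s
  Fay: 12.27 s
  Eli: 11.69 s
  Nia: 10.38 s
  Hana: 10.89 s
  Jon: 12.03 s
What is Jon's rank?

5

Sorted (descending): 13.26, 13.25, 12.71, 12.27, 12.03, 12.03, 12.03, 11.69, 11.32, 10.89, 10.38
The 3 values of 12.03 occupy positions 5–7 → each gets rank 5.
Jon has value 12.03 s → rank 5.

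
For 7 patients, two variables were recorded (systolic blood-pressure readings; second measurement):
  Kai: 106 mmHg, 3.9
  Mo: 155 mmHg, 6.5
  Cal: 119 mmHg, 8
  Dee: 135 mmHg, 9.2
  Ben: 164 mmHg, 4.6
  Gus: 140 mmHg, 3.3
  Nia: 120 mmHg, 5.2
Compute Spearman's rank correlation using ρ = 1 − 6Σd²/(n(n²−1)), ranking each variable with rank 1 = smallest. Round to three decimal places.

Ranks of variable 1: 1, 6, 2, 4, 7, 5, 3
Ranks of variable 2: 2, 5, 6, 7, 3, 1, 4
d = r₁ − r₂: -1, 1, -4, -3, 4, 4, -1
d²: 1, 1, 16, 9, 16, 16, 1; Σd² = 60
ρ = 1 − 6·60/(7·48) = 1 − 360/336 = -0.071

-0.071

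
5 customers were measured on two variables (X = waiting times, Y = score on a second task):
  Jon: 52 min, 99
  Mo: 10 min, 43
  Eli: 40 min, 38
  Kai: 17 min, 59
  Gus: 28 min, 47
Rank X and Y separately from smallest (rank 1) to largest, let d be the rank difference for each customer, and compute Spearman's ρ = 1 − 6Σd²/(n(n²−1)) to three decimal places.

0.300

Ranks of variable 1: 5, 1, 4, 2, 3
Ranks of variable 2: 5, 2, 1, 4, 3
d = r₁ − r₂: 0, -1, 3, -2, 0
d²: 0, 1, 9, 4, 0; Σd² = 14
ρ = 1 − 6·14/(5·24) = 1 − 84/120 = 0.300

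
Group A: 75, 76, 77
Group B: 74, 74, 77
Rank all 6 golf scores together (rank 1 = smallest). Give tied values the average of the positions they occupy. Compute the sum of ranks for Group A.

12.5

Sorted (ascending): 74, 74, 75, 76, 77, 77
The 2 values of 74 occupy positions 1–2 → average rank (1+2)/2 = 1.5.
The 2 values of 77 occupy positions 5–6 → average rank (5+6)/2 = 5.5.
Group A values → pooled ranks: 75→3, 76→4, 77→5.5
Rank sum = 3 + 4 + 5.5 = 12.5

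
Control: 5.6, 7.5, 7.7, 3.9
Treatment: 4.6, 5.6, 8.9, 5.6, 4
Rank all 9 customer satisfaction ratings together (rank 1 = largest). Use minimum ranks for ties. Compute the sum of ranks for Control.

Sorted (descending): 8.9, 7.7, 7.5, 5.6, 5.6, 5.6, 4.6, 4, 3.9
The 3 values of 5.6 occupy positions 4–6 → each gets rank 4.
Control values → pooled ranks: 5.6→4, 7.5→3, 7.7→2, 3.9→9
Rank sum = 4 + 3 + 2 + 9 = 18

18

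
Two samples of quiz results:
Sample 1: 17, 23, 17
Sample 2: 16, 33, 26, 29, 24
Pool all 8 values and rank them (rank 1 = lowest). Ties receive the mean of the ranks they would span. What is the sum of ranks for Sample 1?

Sorted (ascending): 16, 17, 17, 23, 24, 26, 29, 33
The 2 values of 17 occupy positions 2–3 → average rank (2+3)/2 = 2.5.
Sample 1 values → pooled ranks: 17→2.5, 23→4, 17→2.5
Rank sum = 2.5 + 4 + 2.5 = 9

9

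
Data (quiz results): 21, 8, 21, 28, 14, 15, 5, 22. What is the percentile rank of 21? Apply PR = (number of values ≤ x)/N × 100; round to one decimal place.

75.0

N = 8.
Strictly below 21: 4. Equal to 21: 2.
PR = 6/8 × 100 = 75.0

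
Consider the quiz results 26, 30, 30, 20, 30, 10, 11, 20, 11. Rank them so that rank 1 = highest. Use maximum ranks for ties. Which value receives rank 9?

Sorted (descending): 30, 30, 30, 26, 20, 20, 11, 11, 10
The 3 values of 30 occupy positions 1–3 → each gets rank 3.
The 2 values of 20 occupy positions 5–6 → each gets rank 6.
The 2 values of 11 occupy positions 7–8 → each gets rank 8.
Rank 9 → value 10.

10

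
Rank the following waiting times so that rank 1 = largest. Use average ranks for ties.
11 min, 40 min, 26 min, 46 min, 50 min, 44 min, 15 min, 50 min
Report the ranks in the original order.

8, 5, 6, 3, 1.5, 4, 7, 1.5

Sorted (descending): 50, 50, 46, 44, 40, 26, 15, 11
The 2 values of 50 occupy positions 1–2 → average rank (1+2)/2 = 1.5.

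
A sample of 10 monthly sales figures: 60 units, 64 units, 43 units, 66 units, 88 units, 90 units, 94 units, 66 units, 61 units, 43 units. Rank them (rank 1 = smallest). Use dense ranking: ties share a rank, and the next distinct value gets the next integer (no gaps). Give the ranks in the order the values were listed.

Sorted (ascending): 43, 43, 60, 61, 64, 66, 66, 88, 90, 94
The 2 values of 43 share dense rank 1.
The 2 values of 66 share dense rank 5.
Remaining distinct values take the next consecutive integers.

2, 4, 1, 5, 6, 7, 8, 5, 3, 1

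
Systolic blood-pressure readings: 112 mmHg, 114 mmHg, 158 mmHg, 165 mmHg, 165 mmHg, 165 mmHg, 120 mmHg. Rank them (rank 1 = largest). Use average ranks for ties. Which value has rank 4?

Sorted (descending): 165, 165, 165, 158, 120, 114, 112
The 3 values of 165 occupy positions 1–3 → average rank 2.
Rank 4 → value 158.

158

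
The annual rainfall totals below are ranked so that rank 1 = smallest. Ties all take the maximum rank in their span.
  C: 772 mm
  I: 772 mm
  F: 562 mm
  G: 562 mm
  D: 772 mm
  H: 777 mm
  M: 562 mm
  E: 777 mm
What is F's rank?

3

Sorted (ascending): 562, 562, 562, 772, 772, 772, 777, 777
The 3 values of 562 occupy positions 1–3 → each gets rank 3.
The 3 values of 772 occupy positions 4–6 → each gets rank 6.
The 2 values of 777 occupy positions 7–8 → each gets rank 8.
F has value 562 mm → rank 3.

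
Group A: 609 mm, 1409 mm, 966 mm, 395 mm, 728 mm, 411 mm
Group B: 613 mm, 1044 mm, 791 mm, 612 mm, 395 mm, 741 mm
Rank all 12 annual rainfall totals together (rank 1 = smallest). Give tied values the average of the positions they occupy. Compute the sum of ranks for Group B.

Sorted (ascending): 395, 395, 411, 609, 612, 613, 728, 741, 791, 966, 1044, 1409
The 2 values of 395 occupy positions 1–2 → average rank (1+2)/2 = 1.5.
Group B values → pooled ranks: 613→6, 1044→11, 791→9, 612→5, 395→1.5, 741→8
Rank sum = 6 + 11 + 9 + 5 + 1.5 + 8 = 40.5

40.5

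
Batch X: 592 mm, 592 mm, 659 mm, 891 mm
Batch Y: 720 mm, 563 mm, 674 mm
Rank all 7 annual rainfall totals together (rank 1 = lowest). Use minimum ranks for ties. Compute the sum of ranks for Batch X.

Sorted (ascending): 563, 592, 592, 659, 674, 720, 891
The 2 values of 592 occupy positions 2–3 → each gets rank 2.
Batch X values → pooled ranks: 592→2, 592→2, 659→4, 891→7
Rank sum = 2 + 2 + 4 + 7 = 15

15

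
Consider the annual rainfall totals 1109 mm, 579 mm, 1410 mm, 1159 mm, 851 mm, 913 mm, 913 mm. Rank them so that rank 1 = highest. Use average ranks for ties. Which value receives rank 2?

1159

Sorted (descending): 1410, 1159, 1109, 913, 913, 851, 579
The 2 values of 913 occupy positions 4–5 → average rank (4+5)/2 = 4.5.
Rank 2 → value 1159.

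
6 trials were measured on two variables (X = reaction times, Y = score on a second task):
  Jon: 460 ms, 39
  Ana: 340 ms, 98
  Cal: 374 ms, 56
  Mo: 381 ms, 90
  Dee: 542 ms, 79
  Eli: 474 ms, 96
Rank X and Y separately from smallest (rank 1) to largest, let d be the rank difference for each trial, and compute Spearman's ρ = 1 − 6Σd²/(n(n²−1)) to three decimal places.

-0.257

Ranks of variable 1: 4, 1, 2, 3, 6, 5
Ranks of variable 2: 1, 6, 2, 4, 3, 5
d = r₁ − r₂: 3, -5, 0, -1, 3, 0
d²: 9, 25, 0, 1, 9, 0; Σd² = 44
ρ = 1 − 6·44/(6·35) = 1 − 264/210 = -0.257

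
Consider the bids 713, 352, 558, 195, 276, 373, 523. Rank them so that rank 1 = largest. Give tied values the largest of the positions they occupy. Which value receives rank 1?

Sorted (descending): 713, 558, 523, 373, 352, 276, 195
No ties — each value takes its position as its rank.
Rank 1 → value 713.

713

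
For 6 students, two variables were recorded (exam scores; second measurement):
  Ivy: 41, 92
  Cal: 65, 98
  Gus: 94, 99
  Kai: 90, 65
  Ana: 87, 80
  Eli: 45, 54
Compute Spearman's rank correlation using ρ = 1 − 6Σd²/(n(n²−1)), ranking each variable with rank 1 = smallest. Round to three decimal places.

0.314

Ranks of variable 1: 1, 3, 6, 5, 4, 2
Ranks of variable 2: 4, 5, 6, 2, 3, 1
d = r₁ − r₂: -3, -2, 0, 3, 1, 1
d²: 9, 4, 0, 9, 1, 1; Σd² = 24
ρ = 1 − 6·24/(6·35) = 1 − 144/210 = 0.314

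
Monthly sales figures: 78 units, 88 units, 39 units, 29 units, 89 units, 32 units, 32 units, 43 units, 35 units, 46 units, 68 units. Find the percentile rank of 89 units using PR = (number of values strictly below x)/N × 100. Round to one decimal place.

90.9

N = 11.
Strictly below 89: 10. Equal to 89: 1.
PR = 10/11 × 100 = 90.9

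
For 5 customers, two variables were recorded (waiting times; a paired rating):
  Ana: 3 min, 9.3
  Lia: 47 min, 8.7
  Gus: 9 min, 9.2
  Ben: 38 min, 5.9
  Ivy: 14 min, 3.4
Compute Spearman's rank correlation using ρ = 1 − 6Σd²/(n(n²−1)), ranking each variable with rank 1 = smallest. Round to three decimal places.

-0.600

Ranks of variable 1: 1, 5, 2, 4, 3
Ranks of variable 2: 5, 3, 4, 2, 1
d = r₁ − r₂: -4, 2, -2, 2, 2
d²: 16, 4, 4, 4, 4; Σd² = 32
ρ = 1 − 6·32/(5·24) = 1 − 192/120 = -0.600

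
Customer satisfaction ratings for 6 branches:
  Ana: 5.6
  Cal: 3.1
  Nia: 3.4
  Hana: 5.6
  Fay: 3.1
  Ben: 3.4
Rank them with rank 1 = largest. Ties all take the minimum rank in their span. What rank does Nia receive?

Sorted (descending): 5.6, 5.6, 3.4, 3.4, 3.1, 3.1
The 2 values of 5.6 occupy positions 1–2 → each gets rank 1.
The 2 values of 3.4 occupy positions 3–4 → each gets rank 3.
The 2 values of 3.1 occupy positions 5–6 → each gets rank 5.
Nia has value 3.4 → rank 3.

3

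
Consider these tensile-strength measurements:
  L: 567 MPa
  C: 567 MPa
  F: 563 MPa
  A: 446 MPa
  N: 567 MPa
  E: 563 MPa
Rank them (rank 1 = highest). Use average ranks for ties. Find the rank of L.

2

Sorted (descending): 567, 567, 567, 563, 563, 446
The 3 values of 567 occupy positions 1–3 → average rank 2.
The 2 values of 563 occupy positions 4–5 → average rank (4+5)/2 = 4.5.
L has value 567 MPa → rank 2.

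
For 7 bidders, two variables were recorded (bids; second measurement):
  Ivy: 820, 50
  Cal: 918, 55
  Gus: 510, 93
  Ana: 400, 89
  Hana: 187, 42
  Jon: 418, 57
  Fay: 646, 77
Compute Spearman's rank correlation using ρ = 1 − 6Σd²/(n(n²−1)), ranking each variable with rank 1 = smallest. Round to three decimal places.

Ranks of variable 1: 6, 7, 4, 2, 1, 3, 5
Ranks of variable 2: 2, 3, 7, 6, 1, 4, 5
d = r₁ − r₂: 4, 4, -3, -4, 0, -1, 0
d²: 16, 16, 9, 16, 0, 1, 0; Σd² = 58
ρ = 1 − 6·58/(7·48) = 1 − 348/336 = -0.036

-0.036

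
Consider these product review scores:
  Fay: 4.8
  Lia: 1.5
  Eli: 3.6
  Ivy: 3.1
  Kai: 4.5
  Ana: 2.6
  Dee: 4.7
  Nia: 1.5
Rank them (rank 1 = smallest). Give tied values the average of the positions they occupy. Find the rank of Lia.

1.5

Sorted (ascending): 1.5, 1.5, 2.6, 3.1, 3.6, 4.5, 4.7, 4.8
The 2 values of 1.5 occupy positions 1–2 → average rank (1+2)/2 = 1.5.
Lia has value 1.5 → rank 1.5.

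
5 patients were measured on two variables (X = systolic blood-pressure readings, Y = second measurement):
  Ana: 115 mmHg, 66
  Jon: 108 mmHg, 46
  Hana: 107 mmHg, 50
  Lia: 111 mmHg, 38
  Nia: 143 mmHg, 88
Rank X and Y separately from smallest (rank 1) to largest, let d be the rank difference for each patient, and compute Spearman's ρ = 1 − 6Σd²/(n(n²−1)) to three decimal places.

Ranks of variable 1: 4, 2, 1, 3, 5
Ranks of variable 2: 4, 2, 3, 1, 5
d = r₁ − r₂: 0, 0, -2, 2, 0
d²: 0, 0, 4, 4, 0; Σd² = 8
ρ = 1 − 6·8/(5·24) = 1 − 48/120 = 0.600

0.600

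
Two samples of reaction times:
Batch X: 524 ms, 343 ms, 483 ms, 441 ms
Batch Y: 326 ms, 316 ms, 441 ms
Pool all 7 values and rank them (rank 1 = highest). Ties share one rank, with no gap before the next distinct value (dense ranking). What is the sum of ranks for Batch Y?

Sorted (descending): 524, 483, 441, 441, 343, 326, 316
The 2 values of 441 share dense rank 3.
Remaining distinct values take the next consecutive integers.
Batch Y values → pooled ranks: 326→5, 316→6, 441→3
Rank sum = 5 + 6 + 3 = 14

14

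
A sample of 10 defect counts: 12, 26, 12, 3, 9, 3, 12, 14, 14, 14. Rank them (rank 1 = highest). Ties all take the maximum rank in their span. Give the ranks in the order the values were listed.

7, 1, 7, 10, 8, 10, 7, 4, 4, 4

Sorted (descending): 26, 14, 14, 14, 12, 12, 12, 9, 3, 3
The 3 values of 14 occupy positions 2–4 → each gets rank 4.
The 3 values of 12 occupy positions 5–7 → each gets rank 7.
The 2 values of 3 occupy positions 9–10 → each gets rank 10.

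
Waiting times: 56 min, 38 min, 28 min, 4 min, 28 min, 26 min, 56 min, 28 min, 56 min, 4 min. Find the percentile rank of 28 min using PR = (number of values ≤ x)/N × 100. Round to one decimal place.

60.0

N = 10.
Strictly below 28: 3. Equal to 28: 3.
PR = 6/10 × 100 = 60.0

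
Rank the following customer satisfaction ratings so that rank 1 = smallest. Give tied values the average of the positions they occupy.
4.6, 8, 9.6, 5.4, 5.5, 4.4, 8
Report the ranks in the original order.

2, 5.5, 7, 3, 4, 1, 5.5

Sorted (ascending): 4.4, 4.6, 5.4, 5.5, 8, 8, 9.6
The 2 values of 8 occupy positions 5–6 → average rank (5+6)/2 = 5.5.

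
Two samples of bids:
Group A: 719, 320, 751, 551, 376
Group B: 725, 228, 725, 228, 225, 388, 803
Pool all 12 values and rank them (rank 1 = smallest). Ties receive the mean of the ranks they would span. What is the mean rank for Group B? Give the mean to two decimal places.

6.14

Sorted (ascending): 225, 228, 228, 320, 376, 388, 551, 719, 725, 725, 751, 803
The 2 values of 228 occupy positions 2–3 → average rank (2+3)/2 = 2.5.
The 2 values of 725 occupy positions 9–10 → average rank (9+10)/2 = 9.5.
Group B values → pooled ranks: 725→9.5, 228→2.5, 725→9.5, 228→2.5, 225→1, 388→6, 803→12
Mean rank = (9.5 + 2.5 + 9.5 + 2.5 + 1 + 6 + 12) / 7 = 6.14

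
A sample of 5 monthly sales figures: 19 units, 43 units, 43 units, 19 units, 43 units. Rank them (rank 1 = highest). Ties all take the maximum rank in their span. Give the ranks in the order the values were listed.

Sorted (descending): 43, 43, 43, 19, 19
The 3 values of 43 occupy positions 1–3 → each gets rank 3.
The 2 values of 19 occupy positions 4–5 → each gets rank 5.

5, 3, 3, 5, 3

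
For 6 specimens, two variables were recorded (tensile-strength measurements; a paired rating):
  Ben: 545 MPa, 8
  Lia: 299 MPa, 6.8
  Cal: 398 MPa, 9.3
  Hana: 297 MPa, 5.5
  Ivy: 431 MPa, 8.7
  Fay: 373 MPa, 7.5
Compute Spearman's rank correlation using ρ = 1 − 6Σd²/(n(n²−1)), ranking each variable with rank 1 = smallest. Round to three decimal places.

Ranks of variable 1: 6, 2, 4, 1, 5, 3
Ranks of variable 2: 4, 2, 6, 1, 5, 3
d = r₁ − r₂: 2, 0, -2, 0, 0, 0
d²: 4, 0, 4, 0, 0, 0; Σd² = 8
ρ = 1 − 6·8/(6·35) = 1 − 48/210 = 0.771

0.771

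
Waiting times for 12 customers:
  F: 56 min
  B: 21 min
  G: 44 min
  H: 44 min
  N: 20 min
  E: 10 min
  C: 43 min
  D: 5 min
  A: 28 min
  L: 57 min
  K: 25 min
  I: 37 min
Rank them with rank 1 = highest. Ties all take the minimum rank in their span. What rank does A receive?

7

Sorted (descending): 57, 56, 44, 44, 43, 37, 28, 25, 21, 20, 10, 5
The 2 values of 44 occupy positions 3–4 → each gets rank 3.
A has value 28 min → rank 7.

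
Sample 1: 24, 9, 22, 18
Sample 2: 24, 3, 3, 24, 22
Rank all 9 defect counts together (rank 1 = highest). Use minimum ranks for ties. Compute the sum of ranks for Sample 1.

18

Sorted (descending): 24, 24, 24, 22, 22, 18, 9, 3, 3
The 3 values of 24 occupy positions 1–3 → each gets rank 1.
The 2 values of 22 occupy positions 4–5 → each gets rank 4.
The 2 values of 3 occupy positions 8–9 → each gets rank 8.
Sample 1 values → pooled ranks: 24→1, 9→7, 22→4, 18→6
Rank sum = 1 + 7 + 4 + 6 = 18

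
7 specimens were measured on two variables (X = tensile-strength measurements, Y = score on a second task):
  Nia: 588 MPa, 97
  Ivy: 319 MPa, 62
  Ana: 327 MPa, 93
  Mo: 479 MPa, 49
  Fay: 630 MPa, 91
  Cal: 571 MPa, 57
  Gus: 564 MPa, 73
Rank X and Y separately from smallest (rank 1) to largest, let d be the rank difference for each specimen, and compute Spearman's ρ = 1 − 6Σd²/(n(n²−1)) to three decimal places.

0.321

Ranks of variable 1: 6, 1, 2, 3, 7, 5, 4
Ranks of variable 2: 7, 3, 6, 1, 5, 2, 4
d = r₁ − r₂: -1, -2, -4, 2, 2, 3, 0
d²: 1, 4, 16, 4, 4, 9, 0; Σd² = 38
ρ = 1 − 6·38/(7·48) = 1 − 228/336 = 0.321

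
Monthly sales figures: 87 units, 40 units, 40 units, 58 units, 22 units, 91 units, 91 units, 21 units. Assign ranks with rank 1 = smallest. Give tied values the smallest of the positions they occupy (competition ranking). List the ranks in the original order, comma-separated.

Sorted (ascending): 21, 22, 40, 40, 58, 87, 91, 91
The 2 values of 40 occupy positions 3–4 → each gets rank 3.
The 2 values of 91 occupy positions 7–8 → each gets rank 7.

6, 3, 3, 5, 2, 7, 7, 1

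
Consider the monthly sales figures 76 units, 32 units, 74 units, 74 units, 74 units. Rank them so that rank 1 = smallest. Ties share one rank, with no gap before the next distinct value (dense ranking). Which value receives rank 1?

32

Sorted (ascending): 32, 74, 74, 74, 76
The 3 values of 74 share dense rank 2.
Remaining distinct values take the next consecutive integers.
Rank 1 → value 32.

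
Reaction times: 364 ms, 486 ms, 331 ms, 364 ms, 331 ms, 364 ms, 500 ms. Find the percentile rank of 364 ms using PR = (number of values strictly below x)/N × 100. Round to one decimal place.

28.6

N = 7.
Strictly below 364: 2. Equal to 364: 3.
PR = 2/7 × 100 = 28.6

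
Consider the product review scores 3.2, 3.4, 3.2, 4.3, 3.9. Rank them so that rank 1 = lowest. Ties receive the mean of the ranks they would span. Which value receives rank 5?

Sorted (ascending): 3.2, 3.2, 3.4, 3.9, 4.3
The 2 values of 3.2 occupy positions 1–2 → average rank (1+2)/2 = 1.5.
Rank 5 → value 4.3.

4.3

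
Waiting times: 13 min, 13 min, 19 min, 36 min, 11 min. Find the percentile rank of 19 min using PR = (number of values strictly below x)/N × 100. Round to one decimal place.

60.0

N = 5.
Strictly below 19: 3. Equal to 19: 1.
PR = 3/5 × 100 = 60.0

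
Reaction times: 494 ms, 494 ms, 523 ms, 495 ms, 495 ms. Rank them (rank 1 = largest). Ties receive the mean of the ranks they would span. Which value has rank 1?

523

Sorted (descending): 523, 495, 495, 494, 494
The 2 values of 495 occupy positions 2–3 → average rank (2+3)/2 = 2.5.
The 2 values of 494 occupy positions 4–5 → average rank (4+5)/2 = 4.5.
Rank 1 → value 523.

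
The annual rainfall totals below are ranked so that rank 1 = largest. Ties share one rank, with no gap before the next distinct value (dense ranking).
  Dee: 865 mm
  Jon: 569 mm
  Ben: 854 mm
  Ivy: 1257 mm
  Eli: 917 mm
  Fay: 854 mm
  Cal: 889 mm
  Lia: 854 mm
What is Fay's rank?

5

Sorted (descending): 1257, 917, 889, 865, 854, 854, 854, 569
The 3 values of 854 share dense rank 5.
Remaining distinct values take the next consecutive integers.
Fay has value 854 mm → rank 5.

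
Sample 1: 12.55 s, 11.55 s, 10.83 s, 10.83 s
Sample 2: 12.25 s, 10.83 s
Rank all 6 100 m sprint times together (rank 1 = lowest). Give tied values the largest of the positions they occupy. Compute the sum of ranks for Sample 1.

16

Sorted (ascending): 10.83, 10.83, 10.83, 11.55, 12.25, 12.55
The 3 values of 10.83 occupy positions 1–3 → each gets rank 3.
Sample 1 values → pooled ranks: 12.55→6, 11.55→4, 10.83→3, 10.83→3
Rank sum = 6 + 4 + 3 + 3 = 16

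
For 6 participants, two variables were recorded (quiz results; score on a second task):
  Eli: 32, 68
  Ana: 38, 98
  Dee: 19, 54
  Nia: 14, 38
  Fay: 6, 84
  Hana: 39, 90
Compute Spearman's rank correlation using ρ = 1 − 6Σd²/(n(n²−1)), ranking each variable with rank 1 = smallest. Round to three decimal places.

0.600

Ranks of variable 1: 4, 5, 3, 2, 1, 6
Ranks of variable 2: 3, 6, 2, 1, 4, 5
d = r₁ − r₂: 1, -1, 1, 1, -3, 1
d²: 1, 1, 1, 1, 9, 1; Σd² = 14
ρ = 1 − 6·14/(6·35) = 1 − 84/210 = 0.600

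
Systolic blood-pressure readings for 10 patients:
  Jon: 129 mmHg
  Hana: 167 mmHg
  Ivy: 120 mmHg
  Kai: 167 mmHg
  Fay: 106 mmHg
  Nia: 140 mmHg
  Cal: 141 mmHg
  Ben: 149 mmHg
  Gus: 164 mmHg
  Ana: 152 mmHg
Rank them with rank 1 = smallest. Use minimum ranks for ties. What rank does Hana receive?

Sorted (ascending): 106, 120, 129, 140, 141, 149, 152, 164, 167, 167
The 2 values of 167 occupy positions 9–10 → each gets rank 9.
Hana has value 167 mmHg → rank 9.

9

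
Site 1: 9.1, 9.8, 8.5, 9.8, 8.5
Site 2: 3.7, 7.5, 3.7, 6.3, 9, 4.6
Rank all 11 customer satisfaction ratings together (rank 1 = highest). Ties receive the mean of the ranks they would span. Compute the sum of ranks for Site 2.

Sorted (descending): 9.8, 9.8, 9.1, 9, 8.5, 8.5, 7.5, 6.3, 4.6, 3.7, 3.7
The 2 values of 9.8 occupy positions 1–2 → average rank (1+2)/2 = 1.5.
The 2 values of 8.5 occupy positions 5–6 → average rank (5+6)/2 = 5.5.
The 2 values of 3.7 occupy positions 10–11 → average rank (10+11)/2 = 10.5.
Site 2 values → pooled ranks: 3.7→10.5, 7.5→7, 3.7→10.5, 6.3→8, 9→4, 4.6→9
Rank sum = 10.5 + 7 + 10.5 + 8 + 4 + 9 = 49

49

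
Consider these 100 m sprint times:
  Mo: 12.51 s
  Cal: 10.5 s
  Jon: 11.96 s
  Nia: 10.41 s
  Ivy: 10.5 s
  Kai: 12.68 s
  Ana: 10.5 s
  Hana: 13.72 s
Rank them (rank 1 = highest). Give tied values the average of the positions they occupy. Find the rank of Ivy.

6

Sorted (descending): 13.72, 12.68, 12.51, 11.96, 10.5, 10.5, 10.5, 10.41
The 3 values of 10.5 occupy positions 5–7 → average rank 6.
Ivy has value 10.5 s → rank 6.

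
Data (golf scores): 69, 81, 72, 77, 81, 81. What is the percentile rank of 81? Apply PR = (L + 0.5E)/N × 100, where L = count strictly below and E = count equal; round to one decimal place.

75.0

N = 6.
Strictly below 81: 3. Equal to 81: 3.
PR = (3 + 0.5·3)/6 × 100 = 75.0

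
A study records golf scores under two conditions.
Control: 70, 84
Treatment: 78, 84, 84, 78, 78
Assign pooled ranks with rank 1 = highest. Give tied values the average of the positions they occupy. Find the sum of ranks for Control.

9

Sorted (descending): 84, 84, 84, 78, 78, 78, 70
The 3 values of 84 occupy positions 1–3 → average rank 2.
The 3 values of 78 occupy positions 4–6 → average rank 5.
Control values → pooled ranks: 70→7, 84→2
Rank sum = 7 + 2 = 9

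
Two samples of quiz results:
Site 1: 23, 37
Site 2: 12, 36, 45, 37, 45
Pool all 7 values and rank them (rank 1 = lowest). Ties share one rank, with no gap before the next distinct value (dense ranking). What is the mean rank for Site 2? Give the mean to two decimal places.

3.60

Sorted (ascending): 12, 23, 36, 37, 37, 45, 45
The 2 values of 37 share dense rank 4.
The 2 values of 45 share dense rank 5.
Remaining distinct values take the next consecutive integers.
Site 2 values → pooled ranks: 12→1, 36→3, 45→5, 37→4, 45→5
Mean rank = (1 + 3 + 5 + 4 + 5) / 5 = 3.60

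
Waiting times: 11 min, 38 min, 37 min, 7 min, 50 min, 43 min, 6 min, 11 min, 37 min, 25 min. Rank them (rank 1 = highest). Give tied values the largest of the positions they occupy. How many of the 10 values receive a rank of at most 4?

3

Sorted (descending): 50, 43, 38, 37, 37, 25, 11, 11, 7, 6
The 2 values of 37 occupy positions 4–5 → each gets rank 5.
The 2 values of 11 occupy positions 7–8 → each gets rank 8.
Ranks ≤ 4: {1, 2, 3} → 3 values.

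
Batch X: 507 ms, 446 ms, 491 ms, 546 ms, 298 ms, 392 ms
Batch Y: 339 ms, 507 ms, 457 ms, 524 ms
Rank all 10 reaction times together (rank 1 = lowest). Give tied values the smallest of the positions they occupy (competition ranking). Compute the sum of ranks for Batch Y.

Sorted (ascending): 298, 339, 392, 446, 457, 491, 507, 507, 524, 546
The 2 values of 507 occupy positions 7–8 → each gets rank 7.
Batch Y values → pooled ranks: 339→2, 507→7, 457→5, 524→9
Rank sum = 2 + 7 + 5 + 9 = 23

23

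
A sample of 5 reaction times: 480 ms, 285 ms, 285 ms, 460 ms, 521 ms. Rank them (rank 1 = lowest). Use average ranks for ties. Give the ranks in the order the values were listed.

Sorted (ascending): 285, 285, 460, 480, 521
The 2 values of 285 occupy positions 1–2 → average rank (1+2)/2 = 1.5.

4, 1.5, 1.5, 3, 5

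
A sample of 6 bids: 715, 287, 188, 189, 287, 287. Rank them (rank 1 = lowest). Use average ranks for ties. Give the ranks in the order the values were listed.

6, 4, 1, 2, 4, 4

Sorted (ascending): 188, 189, 287, 287, 287, 715
The 3 values of 287 occupy positions 3–5 → average rank 4.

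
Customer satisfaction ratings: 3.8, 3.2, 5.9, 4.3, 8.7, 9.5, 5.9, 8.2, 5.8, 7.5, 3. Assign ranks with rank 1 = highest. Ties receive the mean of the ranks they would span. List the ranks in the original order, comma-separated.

9, 10, 5.5, 8, 2, 1, 5.5, 3, 7, 4, 11

Sorted (descending): 9.5, 8.7, 8.2, 7.5, 5.9, 5.9, 5.8, 4.3, 3.8, 3.2, 3
The 2 values of 5.9 occupy positions 5–6 → average rank (5+6)/2 = 5.5.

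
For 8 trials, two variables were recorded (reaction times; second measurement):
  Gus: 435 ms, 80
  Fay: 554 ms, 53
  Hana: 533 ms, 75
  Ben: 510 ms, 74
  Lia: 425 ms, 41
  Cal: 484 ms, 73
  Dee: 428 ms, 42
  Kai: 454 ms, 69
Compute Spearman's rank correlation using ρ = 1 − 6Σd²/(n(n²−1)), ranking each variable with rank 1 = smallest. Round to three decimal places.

Ranks of variable 1: 3, 8, 7, 6, 1, 5, 2, 4
Ranks of variable 2: 8, 3, 7, 6, 1, 5, 2, 4
d = r₁ − r₂: -5, 5, 0, 0, 0, 0, 0, 0
d²: 25, 25, 0, 0, 0, 0, 0, 0; Σd² = 50
ρ = 1 − 6·50/(8·63) = 1 − 300/504 = 0.405

0.405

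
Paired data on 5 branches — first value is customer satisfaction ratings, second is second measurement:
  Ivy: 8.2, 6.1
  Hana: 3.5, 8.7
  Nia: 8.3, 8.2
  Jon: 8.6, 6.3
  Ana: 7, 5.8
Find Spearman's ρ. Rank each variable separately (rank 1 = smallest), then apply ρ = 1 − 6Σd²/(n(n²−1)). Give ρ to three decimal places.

Ranks of variable 1: 3, 1, 4, 5, 2
Ranks of variable 2: 2, 5, 4, 3, 1
d = r₁ − r₂: 1, -4, 0, 2, 1
d²: 1, 16, 0, 4, 1; Σd² = 22
ρ = 1 − 6·22/(5·24) = 1 − 132/120 = -0.100

-0.100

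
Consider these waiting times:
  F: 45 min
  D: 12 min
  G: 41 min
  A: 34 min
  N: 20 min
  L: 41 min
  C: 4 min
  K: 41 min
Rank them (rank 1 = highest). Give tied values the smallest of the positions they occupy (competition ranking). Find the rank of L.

Sorted (descending): 45, 41, 41, 41, 34, 20, 12, 4
The 3 values of 41 occupy positions 2–4 → each gets rank 2.
L has value 41 min → rank 2.

2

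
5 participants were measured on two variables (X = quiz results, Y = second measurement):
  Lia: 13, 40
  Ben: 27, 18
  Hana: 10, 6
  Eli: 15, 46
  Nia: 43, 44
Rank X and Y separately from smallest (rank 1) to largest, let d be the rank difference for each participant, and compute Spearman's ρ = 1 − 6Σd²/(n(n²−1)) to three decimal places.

Ranks of variable 1: 2, 4, 1, 3, 5
Ranks of variable 2: 3, 2, 1, 5, 4
d = r₁ − r₂: -1, 2, 0, -2, 1
d²: 1, 4, 0, 4, 1; Σd² = 10
ρ = 1 − 6·10/(5·24) = 1 − 60/120 = 0.500

0.500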